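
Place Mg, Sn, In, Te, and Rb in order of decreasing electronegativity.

Smaller atoms with higher effective nuclear charge are more electronegative.
Here both period and group differ, so the two effects have to be weighed against each other.
Mg > Rb: relative to Rb, both the across-period and down-group shifts push Mg's electronegativity up.
In > Mg: the two effects oppose for this pair; the across-period effect wins (1.78 vs 1.31).
Sn > In: Sn lies to the right of In in period 5, so the across-period effect alone puts Sn higher.
Te > Sn: both are in period 5; the period trend gives Te the larger value.
Tabulated electronegativity (Pauling): Mg 1.31, Rb 0.82, In 1.78, Sn 1.96, Te 2.10.
So from highest to lowest: Te > Sn > In > Mg > Rb.

Te > Sn > In > Mg > Rb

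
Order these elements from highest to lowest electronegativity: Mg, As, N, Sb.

N > As > Sb > Mg

N is in period 2, group 15; Mg is in period 3, group 2; As is in period 4, group 15; Sb is in period 5, group 15.
Electronegativity increases across a period and decreases down a group, tracking effective nuclear charge and atomic size.
Neither a single period nor a single group — weigh both effects.
Sb > Mg: the two effects oppose for this pair; the across-period effect wins (2.05 vs 1.31).
As > Sb: As sits above Sb in group 15, so the down-group effect alone puts As higher.
N > As: N sits above As in group 15, so the down-group effect alone puts N higher.
Tabulated electronegativity (Pauling): N 3.04, Mg 1.31, As 2.18, Sb 2.05.
So from highest to lowest: N > As > Sb > Mg.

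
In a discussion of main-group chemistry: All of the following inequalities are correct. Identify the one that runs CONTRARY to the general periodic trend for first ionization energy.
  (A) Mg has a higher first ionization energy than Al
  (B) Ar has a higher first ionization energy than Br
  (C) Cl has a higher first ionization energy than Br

(A)

The general trend: first ionization energy increases across a period and decreases down a group.
(A) Mg (period 3, group 2) vs Al (period 3, group 13): the stated order contradicts the simple trend.
(B) Ar (period 3, group 18) vs Br (period 4, group 17): the stated order agrees with the simple trend.
(C) Cl (period 3, group 17) vs Br (period 4, group 17): the stated order agrees with the simple trend.
The exception is (A): Al's single 3p electron is easier to remove than one from Mg's filled 3s².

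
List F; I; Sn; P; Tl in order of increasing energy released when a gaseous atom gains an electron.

Tl < P < Sn < I < F

F is in period 2, group 17; P is in period 3, group 15; Sn is in period 5, group 14; I is in period 5, group 17; Tl is in period 6, group 13.
EA tends to increase across a period and decrease down a group, though the pattern is less regular than for IE or radius.
These span different periods and groups, so the two trends combine.
P > Tl: relative to Tl, both the across-period and down-group shifts push P's electron affinity up.
Sn > P: this pair runs against the simple trend — see the exception note.
I > Sn: both are in period 5; the period trend gives I the larger value.
F > I: they share group 17; the group trend gives F the larger value.
Note the exception: Sn has a higher electron affinity than P, contrary to the simple trend — adding an electron to P's half-filled np³ subshell costs electron-pairing energy.
Approximate values (kJ/mol): F 328, P 72, Sn 107, I 295, Tl 19.
So from lowest to highest: Tl < P < Sn < I < F.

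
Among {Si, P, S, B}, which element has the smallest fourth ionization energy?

Consider each +3 ion: Si³⁺ still has 1 valence electron; P³⁺ still has 2 valence electrons; S³⁺ still has 3 valence electrons; B³⁺ is the bare [He] core.
Pulling an electron out of a noble-gas core costs far more than removing a remaining valence electron, so B sits at the high end of IE_4.
Valence configurations: Si³⁺ [Ne]3s¹, P³⁺ [Ne]3s², S³⁺ [Ne]3s²3p¹.
S³⁺ loses a lone 3p electron whereas P³⁺ must break into a filled 3s² pair, so IE_4(P) > IE_4(S) even though S has the higher nuclear charge.
Tabulated IE_4 (kJ/mol): Si 4356, P 4964, S 4556, B 25026.
Putting it together, IE_4: Si < S < P < B.

Si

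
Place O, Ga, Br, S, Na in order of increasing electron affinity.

Ga < Na < O < S < Br

EA tends to increase across a period and decrease down a group, though the pattern is less regular than for IE or radius.
These span different periods and groups, so the two trends combine.
Na > Ga: the two effects oppose for this pair; the down-group effect wins (53 vs 29 kJ/mol).
O > Na: both effects reinforce here, so O is clearly the higher of the two.
S > O: this pair runs against the simple trend — see the exception note.
Br > S: period and group pull opposite ways; the across-period shift dominates (325 vs 200 kJ/mol).
Note the exception: S has a higher electron affinity than O, contrary to the simple trend — the compact 2p subshell of O repels the added electron more than S's larger 3p does.
Tabulated electron affinity (kJ/mol): O 141, Na 53, S 200, Ga 29, Br 325.
So from lowest to highest: Ga < Na < O < S < Br.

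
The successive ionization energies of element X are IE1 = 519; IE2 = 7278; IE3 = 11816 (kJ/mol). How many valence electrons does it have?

1

Look for the largest jump between consecutive ionization energies: IE2/IE1 ≈ 14.0, far larger than any earlier ratio.
That jump marks the point where a core electron is being removed. So the atom has 1 valence electron.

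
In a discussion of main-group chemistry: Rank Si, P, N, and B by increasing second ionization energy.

Si, P, B, N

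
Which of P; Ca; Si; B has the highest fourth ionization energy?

B

IE_4 is the cost of taking one more electron from the +3 cation: P³⁺ still has 2 valence electrons; Ca³⁺ is already 1 electron into the core; Si³⁺ still has 1 valence electron; B³⁺ is the bare [He] core.
Core electrons are held far more tightly than valence electrons, so Ca and B top the IE_4 order.
Valence configurations: P³⁺ [Ne]3s², Si³⁺ [Ne]3s¹.
Approximate IE_4 values (kJ/mol): P 4964, Ca 6491, Si 4356, B 25026.
Hence IE_4: Si < P < Ca < B.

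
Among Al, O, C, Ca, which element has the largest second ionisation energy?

IE_2 is the cost of taking one more electron from the +1 cation: Al⁺ still has 2 valence electrons; O⁺ still has 5 valence electrons; C⁺ still has 3 valence electrons; Ca⁺ still has 1 valence electron.
All are still removing valence electrons, so compare the +1 ions as you would atoms: IE_2 generally rises across a period (higher Z_eff) and falls down a group (larger shell), subject to the usual subshell exceptions.
Valence configurations: Al⁺ [Ne]3s², O⁺ [He]2s²2p³, C⁺ [He]2s²2p¹, Ca⁺ [Ar]4s¹.
Approximate IE_2 values (kJ/mol): Al 1817, O 3388, C 2353, Ca 1145.
So the second ionization energies run Ca < Al < C < O.

O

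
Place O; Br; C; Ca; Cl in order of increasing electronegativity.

EN rises left→right (higher Z_eff, smaller atoms) and falls top→bottom (larger, more shielded atoms).
Here both period and group differ, so the two effects have to be weighed against each other.
C > Ca: relative to Ca, both the across-period and down-group shifts push C's electronegativity up.
Br > C: the two effects oppose for this pair; the across-period effect wins (2.96 vs 2.55).
Cl > Br: Cl sits above Br in group 17, so the down-group effect alone puts Cl higher.
O > Cl: period and group pull opposite ways; the down-group shift dominates (3.44 vs 3.16).
Tabulated electronegativity (Pauling): C 2.55, O 3.44, Cl 3.16, Ca 1.00, Br 2.96.
So from lowest to highest: Ca < C < Br < Cl < O.

Ca, C, Br, Cl, O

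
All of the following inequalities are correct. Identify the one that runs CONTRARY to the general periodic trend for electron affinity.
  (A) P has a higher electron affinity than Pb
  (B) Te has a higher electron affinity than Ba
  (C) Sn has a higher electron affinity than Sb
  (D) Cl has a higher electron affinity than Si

(C)

The general trend: electron affinity increases across a period and decreases down a group.
(A) P (period 3, group 15) vs Pb (period 6, group 14): the stated order agrees with the simple trend.
(B) Te (period 5, group 16) vs Ba (period 6, group 2): the stated order agrees with the simple trend.
(C) Sn (period 5, group 14) vs Sb (period 5, group 15): the stated order contradicts the simple trend.
(D) Cl (period 3, group 17) vs Si (period 3, group 14): the stated order agrees with the simple trend.
The exception is (C): adding an electron to Sb's half-filled 5p³ is unfavourable, so Sn has the more exothermic EA.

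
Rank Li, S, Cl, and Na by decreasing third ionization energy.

Li > Na > Cl > S

The third ionization energy removes an electron from the +2 ion. For each element: Li²⁺ is already 1 electron into the core; S²⁺ still has 4 valence electrons; Cl²⁺ still has 5 valence electrons; Na²⁺ is already 1 electron into the core.
Breaking into a closed-shell core is much more expensive than removing a leftover valence electron — Na and Li have the largest IE_3 here.
Valence configurations: S²⁺ [Ne]3s²3p², Cl²⁺ [Ne]3s²3p³.
The numbers (kJ/mol): Li 11815, S 3357, Cl 3822, Na 6910.
Overall IE_3 order: S < Cl < Na < Li.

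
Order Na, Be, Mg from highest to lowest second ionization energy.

Na, Be, Mg

IE_2 is the cost of taking one more electron from the +1 cation: Na⁺ is the bare [Ne] core; Be⁺ still has 1 valence electron; Mg⁺ still has 1 valence electron.
Core electrons are held far more tightly than valence electrons, so Na tops the IE_2 order.
Valence configurations: Be⁺ [He]2s¹, Mg⁺ [Ne]3s¹.
Approximate IE_2 values (kJ/mol): Na 4562, Be 1757, Mg 1451.
Overall IE_2 order: Mg < Be < Na.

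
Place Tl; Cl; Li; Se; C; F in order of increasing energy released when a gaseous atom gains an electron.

EA tends to increase across a period and decrease down a group, though the pattern is less regular than for IE or radius.
Neither a single period nor a single group — weigh both effects.
Li > Tl: the two effects oppose for this pair; the down-group effect wins (60 vs 19 kJ/mol).
C > Li: both are in period 2; the period trend gives C the larger value.
Se > C: period and group pull opposite ways; the across-period shift dominates (195 vs 122 kJ/mol).
F > Se: relative to Se, both the across-period and down-group shifts push F's electron affinity up.
Cl > F: this pair runs against the simple trend — see the exception note.
Note the exception: Cl has a higher electron affinity than F, contrary to the simple trend — F's small 2p subshell makes the incoming electron feel strong e⁻–e⁻ repulsion, so Cl actually releases more energy on gaining an electron.
For reference (kJ/mol): Li 60, C 122, F 328, Cl 349, Se 195, Tl 19.
So from lowest to highest: Tl < Li < C < Se < F < Cl.

Tl < Li < C < Se < F < Cl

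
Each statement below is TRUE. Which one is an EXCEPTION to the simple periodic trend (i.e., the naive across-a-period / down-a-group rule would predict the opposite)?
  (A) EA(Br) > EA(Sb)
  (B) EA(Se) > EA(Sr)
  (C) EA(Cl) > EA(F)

(C)

The general trend: electron affinity increases across a period and decreases down a group.
(A) Br (period 4, group 17) vs Sb (period 5, group 15): the stated order agrees with the simple trend.
(B) Se (period 4, group 16) vs Sr (period 5, group 2): the stated order agrees with the simple trend.
(C) Cl (period 3, group 17) vs F (period 2, group 17): the stated order contradicts the simple trend.
The exception is (C): F's small 2p subshell makes the incoming electron feel strong e⁻–e⁻ repulsion, so Cl actually releases more energy on gaining an electron.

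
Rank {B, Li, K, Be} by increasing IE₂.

Consider each +1 ion: B⁺ still has 2 valence electrons; Li⁺ is the bare [He] core; K⁺ is the bare [Ar] core; Be⁺ still has 1 valence electron.
Pulling an electron out of a noble-gas core costs far more than removing a remaining valence electron, so K and Li sit at the high end of IE_2.
Valence configurations: B⁺ [He]2s², Be⁺ [He]2s¹.
Tabulated IE_2 (kJ/mol): B 2427, Li 7298, K 3052, Be 1757.
Hence IE_2: Be < B < K < Li.

Be, B, K, Li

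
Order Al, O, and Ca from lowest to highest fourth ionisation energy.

Ca < O < Al

IE_4 is the cost of taking one more electron from the +3 cation: Al³⁺ is the bare [Ne] core; O³⁺ still has 3 valence electrons; Ca³⁺ is already 1 electron into the core.
Usually core removal costs more than valence removal, but here the competition is close: a tightly held n=2 valence electron can cost more to remove than an n=3 core electron, so the actual values have to decide it.
Tabulated IE_4 (kJ/mol): Al 11577, O 7469, Ca 6491.
Putting it together, IE_4: Ca < O < Al.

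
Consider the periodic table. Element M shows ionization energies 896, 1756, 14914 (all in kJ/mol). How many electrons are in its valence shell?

Look for the largest jump between consecutive ionization energies: IE3/IE2 ≈ 8.5, far larger than any earlier ratio.
That jump marks the point where a core electron is being removed. So the atom has 2 valence electrons.

2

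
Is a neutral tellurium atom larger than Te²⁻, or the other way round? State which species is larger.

Te²⁻

Forming Te²⁻ adds 2 electrons to Te. More electron–electron repulsion in the same shell, with unchanged nuclear charge, lets the cloud expand.
An anion is larger than its parent atom: Te²⁻ > Te.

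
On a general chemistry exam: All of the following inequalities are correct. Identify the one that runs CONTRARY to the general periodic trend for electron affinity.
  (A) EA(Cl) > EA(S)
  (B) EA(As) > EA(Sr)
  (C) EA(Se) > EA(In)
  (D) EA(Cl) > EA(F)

The general trend: electron affinity increases across a period and decreases down a group.
(A) Cl (period 3, group 17) vs S (period 3, group 16): the stated order agrees with the simple trend.
(B) As (period 4, group 15) vs Sr (period 5, group 2): the stated order agrees with the simple trend.
(C) Se (period 4, group 16) vs In (period 5, group 13): the stated order agrees with the simple trend.
(D) Cl (period 3, group 17) vs F (period 2, group 17): the stated order contradicts the simple trend.
The exception is (D): F's small 2p subshell makes the incoming electron feel strong e⁻–e⁻ repulsion, so Cl actually releases more energy on gaining an electron.

(D)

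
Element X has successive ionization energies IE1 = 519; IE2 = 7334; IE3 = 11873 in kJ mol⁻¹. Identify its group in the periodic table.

Group 1

Look for the largest jump between consecutive ionization energies: IE2/IE1 ≈ 14.1, far larger than any earlier ratio.
That jump marks the point where a core electron is being removed. So the atom has 1 valence electron.
A main-group element with 1 valence electron is in group 1.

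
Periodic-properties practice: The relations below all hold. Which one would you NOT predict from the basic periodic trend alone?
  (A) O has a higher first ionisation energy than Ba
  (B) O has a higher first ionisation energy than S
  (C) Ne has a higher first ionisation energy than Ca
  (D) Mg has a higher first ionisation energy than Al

The general trend: first ionisation energy increases across a period and decreases down a group.
(A) O (period 2, group 16) vs Ba (period 6, group 2): the stated order agrees with the simple trend.
(B) O (period 2, group 16) vs S (period 3, group 16): the stated order agrees with the simple trend.
(C) Ne (period 2, group 18) vs Ca (period 4, group 2): the stated order agrees with the simple trend.
(D) Mg (period 3, group 2) vs Al (period 3, group 13): the stated order contradicts the simple trend.
The exception is (D): Al's single 3p electron is easier to remove than one from Mg's filled 3s².

(D)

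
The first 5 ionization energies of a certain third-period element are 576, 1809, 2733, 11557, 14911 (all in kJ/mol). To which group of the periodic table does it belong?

Group 13

Look for the largest jump between consecutive ionization energies: IE4/IE3 ≈ 4.2, far larger than any earlier ratio.
That jump marks the point where a core electron is being removed. So the atom has 3 valence electrons.
A main-group element with 3 valence electrons is in group 13.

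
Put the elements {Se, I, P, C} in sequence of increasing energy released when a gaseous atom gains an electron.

C is in period 2, group 14; P is in period 3, group 15; Se is in period 4, group 16; I is in period 5, group 17.
Electron affinity generally becomes more exothermic across a period toward the halogens and less exothermic down a group.
These sit on a diagonal, where the across-period and down-group effects partly cancel.
C > P: period and group pull opposite ways; the down-group shift dominates (122 vs 72 kJ/mol).
Se > C: period and group pull opposite ways; the across-period shift dominates (195 vs 122 kJ/mol).
I > Se: the two effects oppose for this pair; the across-period effect wins (295 vs 195 kJ/mol).
Tabulated electron affinity (kJ/mol): C 122, P 72, Se 195, I 295.
So from lowest to highest: P < C < Se < I.

P, C, Se, I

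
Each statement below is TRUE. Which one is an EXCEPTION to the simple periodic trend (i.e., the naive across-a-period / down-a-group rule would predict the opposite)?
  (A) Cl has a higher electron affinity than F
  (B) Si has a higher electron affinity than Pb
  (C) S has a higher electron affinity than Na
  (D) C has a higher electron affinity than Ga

The general trend: electron affinity increases across a period and decreases down a group.
(A) Cl (period 3, group 17) vs F (period 2, group 17): the stated order contradicts the simple trend.
(B) Si (period 3, group 14) vs Pb (period 6, group 14): the stated order agrees with the simple trend.
(C) S (period 3, group 16) vs Na (period 3, group 1): the stated order agrees with the simple trend.
(D) C (period 2, group 14) vs Ga (period 4, group 13): the stated order agrees with the simple trend.
The exception is (A): F's small 2p subshell makes the incoming electron feel strong e⁻–e⁻ repulsion, so Cl actually releases more energy on gaining an electron.

(A)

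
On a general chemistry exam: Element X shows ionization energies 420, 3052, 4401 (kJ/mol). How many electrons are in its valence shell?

1

Look for the largest jump between consecutive ionization energies: IE2/IE1 ≈ 7.3, far larger than any earlier ratio.
That jump marks the point where a core electron is being removed. So the atom has 1 valence electron.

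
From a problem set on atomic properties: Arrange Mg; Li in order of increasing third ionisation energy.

After 2 electrons have been removed, what remains? Mg²⁺ is the bare [Ne] core; Li²⁺ is already 1 electron into the core.
All of these are removing an electron from a noble-gas core or deeper; the smaller core (lower principal quantum number) is held far more tightly, and within a period the higher nuclear charge binds the same core more tightly.
Approximate IE_3 values (kJ/mol): Mg 7733, Li 11815.
Overall IE_3 order: Mg < Li.

Mg < Li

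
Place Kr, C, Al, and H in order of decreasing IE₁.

Kr, H, C, Al

H is in period 1, group 1; C is in period 2, group 14; Al is in period 3, group 13; Kr is in period 4, group 18.
IE₁ increases left→right with effective nuclear charge and decreases top→bottom as the valence shell moves farther out.
These span different periods and groups, so the two trends combine.
C > Al: both effects reinforce here, so C is clearly the higher of the two.
H > C: the two effects oppose for this pair; the down-group effect wins (1312 vs 1086 kJ/mol).
Kr > H: period and group pull opposite ways; the across-period shift dominates (1351 vs 1312 kJ/mol).
Approximate values (kJ/mol): H 1312, C 1086, Al 578, Kr 1351.
So from highest to lowest: Kr > H > C > Al.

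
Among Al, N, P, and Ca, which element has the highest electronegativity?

N is in period 2, group 15; Al is in period 3, group 13; P is in period 3, group 15; Ca is in period 4, group 2.
Atoms toward the upper right of the periodic table pull bonding electrons most strongly.
Here both period and group differ, so the two effects have to be weighed against each other.
Al > Ca: both effects reinforce here, so Al is clearly the higher of the two.
P > Al: both are in period 3; the period trend gives P the larger value.
N > P: they share group 15; the group trend gives N the larger value.
Tabulated electronegativity (Pauling): N 3.04, Al 1.61, P 2.19, Ca 1.00.
The highest electronegativity among these belongs to N.

N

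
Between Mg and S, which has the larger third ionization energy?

The third ionization energy removes an electron from the +2 ion. For each element: Mg²⁺ is the bare [Ne] core; S²⁺ still has 4 valence electrons.
Pulling an electron out of a noble-gas core costs far more than removing a remaining valence electron, so Mg sits at the high end of IE_3.
Approximate IE_3 values (kJ/mol): Mg 7733, S 3357.
So the third ionization energies run S < Mg.

Mg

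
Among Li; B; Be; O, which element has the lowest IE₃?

B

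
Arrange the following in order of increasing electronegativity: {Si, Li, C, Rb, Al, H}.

Rb < Li < Al < Si < H < C

H is in period 1, group 1; Li is in period 2, group 1; C is in period 2, group 14; Al is in period 3, group 13; Si is in period 3, group 14; Rb is in period 5, group 1.
Smaller atoms with higher effective nuclear charge are more electronegative.
Neither a single period nor a single group — weigh both effects.
Li > Rb: Li sits above Rb in group 1, so the down-group effect alone puts Li higher.
Al > Li: period and group pull opposite ways; the across-period shift dominates (1.61 vs 0.98).
Si > Al: Si lies to the right of Al in period 3, so the across-period effect alone puts Si higher.
H > Si: the two effects oppose for this pair; the down-group effect wins (2.20 vs 1.90).
C > H: period and group pull opposite ways; the across-period shift dominates (2.55 vs 2.20).
Tabulated electronegativity (Pauling): H 2.20, Li 0.98, C 2.55, Al 1.61, Si 1.90, Rb 0.82.
So from lowest to highest: Rb < Li < Al < Si < H < C.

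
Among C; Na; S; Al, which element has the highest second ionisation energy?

After 1 electron has been removed, what remains? C⁺ still has 3 valence electrons; Na⁺ is the bare [Ne] core; S⁺ still has 5 valence electrons; Al⁺ still has 2 valence electrons.
Pulling an electron out of a noble-gas core costs far more than removing a remaining valence electron, so Na sits at the high end of IE_2.
Valence configurations: C⁺ [He]2s²2p¹, S⁺ [Ne]3s²3p³, Al⁺ [Ne]3s².
Tabulated IE_2 (kJ/mol): C 2353, Na 4562, S 2252, Al 1817.
Overall IE_2 order: Al < S < C < Na.

Na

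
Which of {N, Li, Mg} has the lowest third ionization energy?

IE_3 is the cost of taking one more electron from the +2 cation: N²⁺ still has 3 valence electrons; Li²⁺ is already 1 electron into the core; Mg²⁺ is the bare [Ne] core.
Breaking into a closed-shell core is much more expensive than removing a leftover valence electron — Mg and Li have the largest IE_3 here.
Approximate IE_3 values (kJ/mol): N 4578, Li 11815, Mg 7733.
So the third ionization energies run N < Mg < Li.

N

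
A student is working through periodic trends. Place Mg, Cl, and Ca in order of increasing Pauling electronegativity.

EN rises left→right (higher Z_eff, smaller atoms) and falls top→bottom (larger, more shielded atoms).
Neither a single period nor a single group — weigh both effects.
Mg > Ca: Mg sits above Ca in group 2, so the down-group effect alone puts Mg higher.
Cl > Mg: both are in period 3; the period trend gives Cl the larger value.
Approximate values (Pauling): Mg 1.31, Cl 3.16, Ca 1.00.
So from lowest to highest: Ca < Mg < Cl.

Ca < Mg < Cl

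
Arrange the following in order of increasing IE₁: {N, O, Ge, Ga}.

Ga < Ge < O < N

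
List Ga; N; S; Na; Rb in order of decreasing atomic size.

N is in period 2, group 15; Na is in period 3, group 1; S is in period 3, group 16; Ga is in period 4, group 13; Rb is in period 5, group 1.
Atomic radius shrinks across a period as nuclear charge pulls the same shell inward, and grows down a group as new shells are added.
Neither a single period nor a single group — weigh both effects.
S > N: the two effects oppose for this pair; the down-group effect wins (103 vs 71 pm).
Ga > S: both effects reinforce here, so Ga is clearly the larger of the two.
Na > Ga: the two effects oppose for this pair; the across-period effect wins (155 vs 124 pm).
Rb > Na: they share group 1; the group trend gives Rb the larger value.
Approximate values (pm): N 71, Na 155, S 103, Ga 124, Rb 210.
So from largest to smallest: Rb > Na > Ga > S > N.

Rb > Na > Ga > S > N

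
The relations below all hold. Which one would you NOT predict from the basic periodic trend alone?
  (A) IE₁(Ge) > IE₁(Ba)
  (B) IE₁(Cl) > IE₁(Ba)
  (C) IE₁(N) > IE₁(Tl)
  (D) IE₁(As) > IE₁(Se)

The general trend: first ionization energy increases across a period and decreases down a group.
(A) Ge (period 4, group 14) vs Ba (period 6, group 2): the stated order agrees with the simple trend.
(B) Cl (period 3, group 17) vs Ba (period 6, group 2): the stated order agrees with the simple trend.
(C) N (period 2, group 15) vs Tl (period 6, group 13): the stated order agrees with the simple trend.
(D) As (period 4, group 15) vs Se (period 4, group 16): the stated order contradicts the simple trend.
The exception is (D): Se (4p⁴) ionizes more easily than half-filled As (4p³).

(D)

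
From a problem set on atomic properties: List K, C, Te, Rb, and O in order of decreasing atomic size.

C is in period 2, group 14; O is in period 2, group 16; K is in period 4, group 1; Rb is in period 5, group 1; Te is in period 5, group 16.
Across a period the added protons contract the valence shell; down a group each new principal shell makes the atom larger.
These span different periods and groups, so the two trends combine.
C > O: C lies to the left of O in period 2, so the across-period effect alone puts C larger.
Te > C: period and group pull opposite ways; the down-group shift dominates (136 vs 75 pm).
K > Te: period and group pull opposite ways; the across-period shift dominates (196 vs 136 pm).
Rb > K: Rb sits below K in group 1, so the down-group effect alone puts Rb larger.
Tabulated atomic radius (pm): C 75, O 63, K 196, Rb 210, Te 136.
So from largest to smallest: Rb > K > Te > C > O.

Rb > K > Te > C > O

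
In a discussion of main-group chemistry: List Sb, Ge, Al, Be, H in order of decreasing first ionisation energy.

H is in period 1, group 1; Be is in period 2, group 2; Al is in period 3, group 13; Ge is in period 4, group 14; Sb is in period 5, group 15.
Removing the outermost electron gets harder across a period and easier down a group.
A diagonal step moves right (one effect) and down (the opposite effect) at once.
Ge > Al: the two effects oppose for this pair; the across-period effect wins (762 vs 578 kJ/mol).
Sb > Ge: period and group pull opposite ways; the across-period shift dominates (831 vs 762 kJ/mol).
Be > Sb: the two effects oppose for this pair; the down-group effect wins (900 vs 831 kJ/mol).
H > Be: the two effects oppose for this pair; the down-group effect wins (1312 vs 900 kJ/mol).
Tabulated first ionization energy (kJ/mol): H 1312, Be 900, Al 578, Ge 762, Sb 831.
So from highest to lowest: H > Be > Sb > Ge > Al.

H, Be, Sb, Ge, Al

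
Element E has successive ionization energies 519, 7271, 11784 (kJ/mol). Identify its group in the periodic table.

Look for the largest jump between consecutive ionization energies: IE2/IE1 ≈ 14.0, far larger than any earlier ratio.
That jump marks the point where a core electron is being removed. So the atom has 1 valence electron.
A main-group element with 1 valence electron is in group 1.

Group 1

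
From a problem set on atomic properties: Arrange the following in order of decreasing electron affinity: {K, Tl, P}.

P > K > Tl

Atoms with high Z_eff and room in the valence shell (especially the halogens) have the most exothermic electron affinities.
These span different periods and groups, so the two trends combine.
K > Tl: the two effects oppose for this pair; the down-group effect wins (48 vs 19 kJ/mol).
P > K: both effects reinforce here, so P is clearly the higher of the two.
For reference (kJ/mol): P 72, K 48, Tl 19.
So from highest to lowest: P > K > Tl.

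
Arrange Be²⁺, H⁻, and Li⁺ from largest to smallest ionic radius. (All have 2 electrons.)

All of these have 2 electrons, so size is governed by nuclear charge alone: the more protons, the stronger the pull on the same electron cloud, and the smaller the ion.
Nuclear charges: Be²⁺ (Z=4), Li⁺ (Z=3), H⁻ (Z=1).
Largest to smallest: H⁻ > Li⁺ > Be²⁺.

H⁻ > Li⁺ > Be²⁺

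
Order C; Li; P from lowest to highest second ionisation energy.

P, C, Li

The second ionization energy removes an electron from the +1 ion. For each element: C⁺ still has 3 valence electrons; Li⁺ is the bare [He] core; P⁺ still has 4 valence electrons.
Core electrons are held far more tightly than valence electrons, so Li tops the IE_2 order.
Valence configurations: C⁺ [He]2s²2p¹, P⁺ [Ne]3s²3p².
The numbers (kJ/mol): C 2353, Li 7298, P 1907.
Overall IE_2 order: P < C < Li.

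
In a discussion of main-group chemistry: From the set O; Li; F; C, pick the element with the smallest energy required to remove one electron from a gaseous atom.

Li is in period 2, group 1; C is in period 2, group 14; O is in period 2, group 16; F is in period 2, group 17.
IE₁ increases left→right with effective nuclear charge and decreases top→bottom as the valence shell moves farther out.
All lie in period 2, so first ionization energy increases left to right.
The smallest energy required to remove one electron from a gaseous atom among these belongs to Li.

Li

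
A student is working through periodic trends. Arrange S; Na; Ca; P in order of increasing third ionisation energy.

P < S < Ca < Na

Consider each +2 ion: S²⁺ still has 4 valence electrons; Na²⁺ is already 1 electron into the core; Ca²⁺ is the bare [Ar] core; P²⁺ still has 3 valence electrons.
Core electrons are held far more tightly than valence electrons, so Ca and Na top the IE_3 order.
Valence configurations: S²⁺ [Ne]3s²3p², P²⁺ [Ne]3s²3p¹.
Approximate IE_3 values (kJ/mol): S 3357, Na 6910, Ca 4912, P 2914.
Hence IE_3: P < S < Ca < Na.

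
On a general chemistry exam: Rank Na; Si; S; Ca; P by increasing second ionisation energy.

Ca, Si, P, S, Na

IE_2 is the cost of taking one more electron from the +1 cation: Na⁺ is the bare [Ne] core; Si⁺ still has 3 valence electrons; S⁺ still has 5 valence electrons; Ca⁺ still has 1 valence electron; P⁺ still has 4 valence electrons.
Pulling an electron out of a noble-gas core costs far more than removing a remaining valence electron, so Na sits at the high end of IE_2.
Valence configurations: Si⁺ [Ne]3s²3p¹, S⁺ [Ne]3s²3p³, Ca⁺ [Ar]4s¹, P⁺ [Ne]3s²3p².
Tabulated IE_2 (kJ/mol): Na 4562, Si 1577, S 2252, Ca 1145, P 1907.
So the second ionization energies run Ca < Si < P < S < Na.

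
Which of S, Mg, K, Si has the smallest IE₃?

Consider each +2 ion: S²⁺ still has 4 valence electrons; Mg²⁺ is the bare [Ne] core; K²⁺ is already 1 electron into the core; Si²⁺ still has 2 valence electrons.
Breaking into a closed-shell core is much more expensive than removing a leftover valence electron — K and Mg have the largest IE_3 here.
Valence configurations: S²⁺ [Ne]3s²3p², Si²⁺ [Ne]3s².
The numbers (kJ/mol): S 3357, Mg 7733, K 4420, Si 3232.
Overall IE_3 order: Si < S < K < Mg.

Si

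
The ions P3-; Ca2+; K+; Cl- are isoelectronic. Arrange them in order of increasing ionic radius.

Ca2+, K+, Cl-, P3-

All of these have 18 electrons, so size is governed by nuclear charge alone: the more protons, the stronger the pull on the same electron cloud, and the smaller the ion.
Nuclear charges: Ca2+ (Z=20), K+ (Z=19), Cl- (Z=17), P3- (Z=15).
Smallest to largest: Ca2+ < K+ < Cl- < P3-.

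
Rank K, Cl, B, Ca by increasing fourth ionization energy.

The fourth ionization energy removes an electron from the +3 ion. For each element: K³⁺ is already 2 electrons into the core; Cl³⁺ still has 4 valence electrons; B³⁺ is the bare [He] core; Ca³⁺ is already 1 electron into the core.
Pulling an electron out of a noble-gas core costs far more than removing a remaining valence electron, so K, Ca and B sit at the high end of IE_4.
The numbers (kJ/mol): K 5877, Cl 5159, B 25026, Ca 6491.
Putting it together, IE_4: Cl < K < Ca < B.

Cl < K < Ca < B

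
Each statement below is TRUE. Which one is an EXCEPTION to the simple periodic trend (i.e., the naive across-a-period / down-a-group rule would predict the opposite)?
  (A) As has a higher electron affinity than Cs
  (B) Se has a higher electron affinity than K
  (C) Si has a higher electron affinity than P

The general trend: electron affinity increases across a period and decreases down a group.
(A) As (period 4, group 15) vs Cs (period 6, group 1): the stated order agrees with the simple trend.
(B) Se (period 4, group 16) vs K (period 4, group 1): the stated order agrees with the simple trend.
(C) Si (period 3, group 14) vs P (period 3, group 15): the stated order contradicts the simple trend.
The exception is (C): adding an electron to P's half-filled 3p³ is unfavourable, so Si (3p²) has the more exothermic EA.

(C)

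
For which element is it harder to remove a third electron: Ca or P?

Ca

IE_3 is the cost of taking one more electron from the +2 cation: Ca²⁺ is the bare [Ar] core; P²⁺ still has 3 valence electrons.
Pulling an electron out of a noble-gas core costs far more than removing a remaining valence electron, so Ca sits at the high end of IE_3.
Tabulated IE_3 (kJ/mol): Ca 4912, P 2914.
Putting it together, IE_3: P < Ca.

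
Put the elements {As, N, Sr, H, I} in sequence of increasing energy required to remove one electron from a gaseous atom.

H is in period 1, group 1; N is in period 2, group 15; As is in period 4, group 15; Sr is in period 5, group 2; I is in period 5, group 17.
First ionization energy rises across a period (greater Z_eff holds electrons more tightly) and falls down a group (valence electrons are farther from the nucleus).
These span different periods and groups, so the two trends combine.
As > Sr: relative to Sr, both the across-period and down-group shifts push As's first ionization energy up.
I > As: period and group pull opposite ways; the across-period shift dominates (1008 vs 947 kJ/mol).
H > I: the two effects oppose for this pair; the down-group effect wins (1312 vs 1008 kJ/mol).
N > H: the two effects oppose for this pair; the across-period effect wins (1402 vs 1312 kJ/mol).
Approximate values (kJ/mol): H 1312, N 1402, As 947, Sr 550, I 1008.
So from lowest to highest: Sr < As < I < H < N.

Sr < As < I < H < N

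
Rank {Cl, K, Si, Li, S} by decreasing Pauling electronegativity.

Cl, S, Si, Li, K

Electronegativity increases across a period and decreases down a group, tracking effective nuclear charge and atomic size.
These span different periods and groups, so the two trends combine.
Li > K: Li sits above K in group 1, so the down-group effect alone puts Li higher.
Si > Li: the two effects oppose for this pair; the across-period effect wins (1.90 vs 0.98).
S > Si: both are in period 3; the period trend gives S the larger value.
Cl > S: both are in period 3; the period trend gives Cl the larger value.
Tabulated electronegativity (Pauling): Li 0.98, Si 1.90, S 2.58, Cl 3.16, K 0.82.
So from highest to lowest: Cl > S > Si > Li > K.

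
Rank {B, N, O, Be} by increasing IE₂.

Be < B < N < O

Consider each +1 ion: B⁺ still has 2 valence electrons; N⁺ still has 4 valence electrons; O⁺ still has 5 valence electrons; Be⁺ still has 1 valence electron.
All are still removing valence electrons, so compare the +1 ions as you would atoms: IE_2 generally rises across a period (higher Z_eff) and falls down a group (larger shell), subject to the usual subshell exceptions.
Valence configurations: B⁺ [He]2s², N⁺ [He]2s²2p², O⁺ [He]2s²2p³, Be⁺ [He]2s¹.
Approximate IE_2 values (kJ/mol): B 2427, N 2856, O 3388, Be 1757.
Hence IE_2: Be < B < N < O.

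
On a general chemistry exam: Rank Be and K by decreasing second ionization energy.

After 1 electron has been removed, what remains? Be⁺ still has 1 valence electron; K⁺ is the bare [Ar] core.
Core electrons are held far more tightly than valence electrons, so K tops the IE_2 order.
The numbers (kJ/mol): Be 1757, K 3052.
Hence IE_2: Be < K.

K > Be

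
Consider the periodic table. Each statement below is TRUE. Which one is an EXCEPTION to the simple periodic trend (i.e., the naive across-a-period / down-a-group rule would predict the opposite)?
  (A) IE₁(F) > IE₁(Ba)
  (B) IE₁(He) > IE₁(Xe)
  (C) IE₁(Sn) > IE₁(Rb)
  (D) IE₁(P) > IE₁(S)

(D)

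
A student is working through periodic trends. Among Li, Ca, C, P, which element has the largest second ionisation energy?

Li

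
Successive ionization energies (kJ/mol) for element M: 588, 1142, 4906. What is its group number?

Look for the largest jump between consecutive ionization energies: IE3/IE2 ≈ 4.3, far larger than any earlier ratio.
That jump marks the point where a core electron is being removed. So the atom has 2 valence electrons.
A main-group element with 2 valence electrons is in group 2.

Group 2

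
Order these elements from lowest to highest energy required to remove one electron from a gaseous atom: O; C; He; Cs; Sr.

Cs, Sr, C, O, He

First ionization energy rises across a period (greater Z_eff holds electrons more tightly) and falls down a group (valence electrons are farther from the nucleus).
These span different periods and groups, so the two trends combine.
Sr > Cs: both effects reinforce here, so Sr is clearly the higher of the two.
C > Sr: relative to Sr, both the across-period and down-group shifts push C's first ionization energy up.
O > C: O lies to the right of C in period 2, so the across-period effect alone puts O higher.
He > O: relative to O, both the across-period and down-group shifts push He's first ionization energy up.
Tabulated first ionization energy (kJ/mol): He 2372, C 1086, O 1314, Sr 550, Cs 376.
So from lowest to highest: Cs < Sr < C < O < He.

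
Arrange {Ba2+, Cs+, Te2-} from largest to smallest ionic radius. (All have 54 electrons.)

All of these have 54 electrons, so size is governed by nuclear charge alone: the more protons, the stronger the pull on the same electron cloud, and the smaller the ion.
Nuclear charges: Ba2+ (Z=56), Cs+ (Z=55), Te2- (Z=52).
Largest to smallest: Te2- > Cs+ > Ba2+.

Te2- > Cs+ > Ba2+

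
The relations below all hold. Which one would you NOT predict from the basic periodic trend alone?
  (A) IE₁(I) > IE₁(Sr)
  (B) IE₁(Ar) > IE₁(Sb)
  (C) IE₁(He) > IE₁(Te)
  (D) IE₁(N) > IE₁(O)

(D)

The general trend: first ionization energy increases across a period and decreases down a group.
(A) I (period 5, group 17) vs Sr (period 5, group 2): the stated order agrees with the simple trend.
(B) Ar (period 3, group 18) vs Sb (period 5, group 15): the stated order agrees with the simple trend.
(C) He (period 1, group 18) vs Te (period 5, group 16): the stated order agrees with the simple trend.
(D) N (period 2, group 15) vs O (period 2, group 16): the stated order contradicts the simple trend.
The exception is (D): pairing an electron in O's 2p⁴ costs repulsion energy, so O ionizes more easily than half-filled N (2p³).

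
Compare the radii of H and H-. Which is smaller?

H

Forming H- adds 1 electron to H. More electron–electron repulsion in the same shell, with unchanged nuclear charge, lets the cloud expand.
An anion is larger than its parent atom: H- > H.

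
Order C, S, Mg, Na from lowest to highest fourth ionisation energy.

IE_4 is the cost of taking one more electron from the +3 cation: C³⁺ still has 1 valence electron; S³⁺ still has 3 valence electrons; Mg³⁺ is already 1 electron into the core; Na³⁺ is already 2 electrons into the core.
Core electrons are held far more tightly than valence electrons, so Na and Mg top the IE_4 order.
Valence configurations: C³⁺ [He]2s¹, S³⁺ [Ne]3s²3p¹.
Tabulated IE_4 (kJ/mol): C 6223, S 4556, Mg 10543, Na 9543.
Putting it together, IE_4: S < C < Na < Mg.

S < C < Na < Mg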